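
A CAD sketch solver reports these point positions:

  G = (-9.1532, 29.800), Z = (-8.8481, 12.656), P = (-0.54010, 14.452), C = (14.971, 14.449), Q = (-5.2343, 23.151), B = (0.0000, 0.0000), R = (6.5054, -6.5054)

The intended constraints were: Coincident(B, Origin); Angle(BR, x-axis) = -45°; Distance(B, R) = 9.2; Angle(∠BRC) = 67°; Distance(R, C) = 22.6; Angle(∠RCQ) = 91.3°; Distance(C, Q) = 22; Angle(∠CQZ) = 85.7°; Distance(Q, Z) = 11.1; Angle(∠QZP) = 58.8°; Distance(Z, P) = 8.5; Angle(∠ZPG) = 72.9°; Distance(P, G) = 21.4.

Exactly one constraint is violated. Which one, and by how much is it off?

Distance(P, G) = 21.4 — off by 3.80.

B = (0.00, 0.00) ✓; BR at -45.00° ✓; |BR| = 9.200 ✓; ∠BRC = 67.00° ✓; |RC| = 22.60 ✓; ∠RCQ = 91.30° ✓; |CQ| = 22.00 ✓; ∠CQZ = 85.70° ✓; |QZ| = 11.10 ✓; ∠QZP = 58.80° ✓; |ZP| = 8.500 ✓; ∠ZPG = 72.90° ✓; |PG| = 17.60 ✗.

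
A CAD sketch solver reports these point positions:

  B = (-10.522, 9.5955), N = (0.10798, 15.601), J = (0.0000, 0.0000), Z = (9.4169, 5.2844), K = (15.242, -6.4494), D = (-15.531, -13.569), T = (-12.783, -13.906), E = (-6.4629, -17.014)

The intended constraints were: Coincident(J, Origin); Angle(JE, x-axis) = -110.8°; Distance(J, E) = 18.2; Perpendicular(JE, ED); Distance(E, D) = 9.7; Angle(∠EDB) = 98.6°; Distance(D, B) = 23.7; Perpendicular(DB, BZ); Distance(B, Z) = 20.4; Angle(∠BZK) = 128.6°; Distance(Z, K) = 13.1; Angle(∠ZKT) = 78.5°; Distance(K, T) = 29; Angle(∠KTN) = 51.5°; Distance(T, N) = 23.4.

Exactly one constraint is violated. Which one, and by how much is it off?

Distance(T, N) = 23.4 — off by 8.80.

J = (0.00, 0.00) ✓; JE at -110.8° ✓; |JE| = 18.20 ✓; ∠(JE, ED) = 90.00° ✓; |ED| = 9.700 ✓; ∠EDB = 98.60° ✓; |DB| = 23.70 ✓; ∠(DB, BZ) = 90.00° ✓; |BZ| = 20.40 ✓; ∠BZK = 128.6° ✓; |ZK| = 13.10 ✓; ∠ZKT = 78.50° ✓; |KT| = 29.00 ✓; ∠KTN = 51.50° ✓; |TN| = 32.20 ✗.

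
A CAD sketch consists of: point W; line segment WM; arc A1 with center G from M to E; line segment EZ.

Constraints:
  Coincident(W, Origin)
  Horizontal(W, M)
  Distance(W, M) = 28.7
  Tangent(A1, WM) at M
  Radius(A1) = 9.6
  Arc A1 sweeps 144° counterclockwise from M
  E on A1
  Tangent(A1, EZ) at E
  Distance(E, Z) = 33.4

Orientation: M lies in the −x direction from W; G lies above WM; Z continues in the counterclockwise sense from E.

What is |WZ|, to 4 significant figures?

62.26

W is at the origin; W and M share the same y with |WM| = 28.7 and M on the −x side, so M = (-28.70, 0.000). The tangent condition forces GM to be normal to WM, so G = M + (0, 9.6) = (-28.70, 9.600). On A1, M sits at bearing -90° from G; a 144° counterclockwise sweep puts E at bearing 54°, so E = G + 9.6·(cos 54°, sin 54°) = (-23.06, 17.37). Tangency of A1 to EZ means the radius GE is perpendicular to EZ, so EZ runs along (−sin 54°, cos 54°); with |EZ| = 33.4, Z = (-50.08, 37.00). Then |WZ| = |Z − W| = 62.26.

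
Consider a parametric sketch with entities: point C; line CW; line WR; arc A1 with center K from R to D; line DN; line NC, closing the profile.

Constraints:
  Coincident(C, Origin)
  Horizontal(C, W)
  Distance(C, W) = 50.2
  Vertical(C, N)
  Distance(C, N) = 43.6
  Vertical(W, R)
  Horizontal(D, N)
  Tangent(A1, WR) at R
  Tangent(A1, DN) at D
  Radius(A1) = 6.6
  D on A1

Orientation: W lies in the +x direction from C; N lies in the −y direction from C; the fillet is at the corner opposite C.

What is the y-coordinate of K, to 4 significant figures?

-37.00

C is at the origin; C and W share the same y with |CW| = 50.2 and W on the +x side, so W = (50.20, 0.000). C and N share the same x with |CN| = 43.6 and N on the −y side, so N = (0.000, -43.60). The virtual corner opposite C is at (50.20, -43.60). Since A1 is tangent to WR there, KR ⟂ WR and A1 meets DN tangentially, so KD is at right angles to DN, with radius 6.6, so the center K sits 6.6 in from both sides at K = (43.60, -37.00). So K.y = -37.00.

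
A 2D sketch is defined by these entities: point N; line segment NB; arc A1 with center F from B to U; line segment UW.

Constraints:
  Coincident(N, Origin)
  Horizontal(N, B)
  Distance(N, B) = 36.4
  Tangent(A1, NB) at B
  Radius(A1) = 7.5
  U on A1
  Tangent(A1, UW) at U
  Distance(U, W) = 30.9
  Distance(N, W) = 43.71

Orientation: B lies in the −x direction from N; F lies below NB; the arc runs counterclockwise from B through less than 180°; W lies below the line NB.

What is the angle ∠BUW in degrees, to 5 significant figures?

116.48°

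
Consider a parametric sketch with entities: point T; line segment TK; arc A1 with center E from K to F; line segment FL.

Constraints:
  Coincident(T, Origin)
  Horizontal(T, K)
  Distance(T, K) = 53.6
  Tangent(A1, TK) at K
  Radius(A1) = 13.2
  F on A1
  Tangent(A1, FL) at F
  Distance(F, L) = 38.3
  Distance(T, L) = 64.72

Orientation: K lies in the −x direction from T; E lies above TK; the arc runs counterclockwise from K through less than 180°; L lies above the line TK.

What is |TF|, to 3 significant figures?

42.4

T is at the origin; T and K share the same y with |TK| = 53.6 and K on the −x side, so K = (-53.6, 0.00). Tangency of A1 to TK means the radius EK is perpendicular to TK, so E = K + (0, 13.2) = (-53.6, 13.2). Since EF ⟂ FL (tangency), |EL| = √(13.2² + 38.3²) = 40.5 regardless of where F sits on A1. So L lies on both circle(T, 64.72) and circle(E, 40.5); the above-TK intersection is L = (-39.6, 51.2). F is the foot of the tangent from L: F = (-40.4, 12.9).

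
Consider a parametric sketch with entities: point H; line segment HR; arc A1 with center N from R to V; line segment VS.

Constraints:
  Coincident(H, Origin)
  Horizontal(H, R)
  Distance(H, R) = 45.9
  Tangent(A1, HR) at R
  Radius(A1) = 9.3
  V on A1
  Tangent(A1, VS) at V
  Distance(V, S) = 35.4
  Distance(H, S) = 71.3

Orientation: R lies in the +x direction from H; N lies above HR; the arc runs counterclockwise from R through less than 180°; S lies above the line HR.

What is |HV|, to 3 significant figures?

56.0

Checks: |NV| = 9.300 ✓; ∠(NV, VS) = 90.00° ✓; |VS| = 35.40 ✓; |HS| = 71.30 ✓.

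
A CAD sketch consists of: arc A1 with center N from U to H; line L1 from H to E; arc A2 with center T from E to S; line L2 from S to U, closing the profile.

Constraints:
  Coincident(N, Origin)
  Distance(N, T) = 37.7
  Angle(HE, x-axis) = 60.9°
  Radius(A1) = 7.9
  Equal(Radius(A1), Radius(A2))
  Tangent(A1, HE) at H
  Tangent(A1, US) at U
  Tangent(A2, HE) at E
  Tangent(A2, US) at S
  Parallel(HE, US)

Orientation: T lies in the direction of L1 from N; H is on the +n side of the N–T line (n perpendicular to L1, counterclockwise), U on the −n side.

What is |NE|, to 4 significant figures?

38.52

Tangency of A1 to both parallel lines with radius 7.9 puts H and U at N ± 7.9·n: H = (-6.903, 3.842), U = (6.903, -3.842). Equal radii place E and S the same way about T: E = T + 7.9·n = (11.43, 36.78), S = T − 7.9·n = (25.24, 29.10). Then |NE| = |E − N| = 38.52.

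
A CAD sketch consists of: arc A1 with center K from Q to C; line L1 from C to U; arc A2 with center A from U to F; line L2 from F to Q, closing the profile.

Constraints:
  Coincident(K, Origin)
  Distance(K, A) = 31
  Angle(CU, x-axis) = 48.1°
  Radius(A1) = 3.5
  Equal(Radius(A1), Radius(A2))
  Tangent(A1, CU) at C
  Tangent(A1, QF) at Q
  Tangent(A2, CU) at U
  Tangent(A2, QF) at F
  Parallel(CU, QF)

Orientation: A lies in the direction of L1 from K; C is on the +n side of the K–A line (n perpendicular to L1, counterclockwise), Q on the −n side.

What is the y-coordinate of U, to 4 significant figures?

25.41

Tangency of A1 to both parallel lines with radius 3.5 puts C and Q at K ± 3.5·n: C = (-2.605, 2.337), Q = (2.605, -2.337). Equal radii place U and F the same way about A: U = A + 3.5·n = (18.10, 25.41), F = A − 3.5·n = (23.31, 20.74). So U.y = 25.41.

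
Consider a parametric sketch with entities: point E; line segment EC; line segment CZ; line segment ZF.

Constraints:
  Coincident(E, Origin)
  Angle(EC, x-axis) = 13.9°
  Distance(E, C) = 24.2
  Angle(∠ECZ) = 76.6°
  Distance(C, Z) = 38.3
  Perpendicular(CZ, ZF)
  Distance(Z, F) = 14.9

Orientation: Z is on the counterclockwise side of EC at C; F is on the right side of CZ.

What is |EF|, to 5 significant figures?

50.463

E is at the origin; EC runs at 13.9° with length 24.2, so C = 24.2·(cos 13.9°, sin 13.9°) = (23.491, 5.8135). ∠ECZ = 76.6°, so CZ runs at 13.9° + (180° − 76.6°) = 117.30° from the x-axis; with |CZ| = 38.3, Z = C + 38.3·(cos 117.30°, sin 117.30°) = (5.9251, 39.848). CZ ⟂ ZF; with |ZF| = 14.9 on the right of CZ, F = Z + 14.9·(0.88862, 0.45865) = (19.165, 46.681). Then |EF| = |F − E| = 50.463.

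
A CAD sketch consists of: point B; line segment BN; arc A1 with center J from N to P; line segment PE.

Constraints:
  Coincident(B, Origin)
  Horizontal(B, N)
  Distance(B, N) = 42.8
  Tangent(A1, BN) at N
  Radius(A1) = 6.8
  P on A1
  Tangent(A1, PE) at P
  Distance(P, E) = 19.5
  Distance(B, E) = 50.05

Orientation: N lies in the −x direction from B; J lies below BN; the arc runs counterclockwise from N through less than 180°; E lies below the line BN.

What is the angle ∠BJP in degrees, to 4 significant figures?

167.2°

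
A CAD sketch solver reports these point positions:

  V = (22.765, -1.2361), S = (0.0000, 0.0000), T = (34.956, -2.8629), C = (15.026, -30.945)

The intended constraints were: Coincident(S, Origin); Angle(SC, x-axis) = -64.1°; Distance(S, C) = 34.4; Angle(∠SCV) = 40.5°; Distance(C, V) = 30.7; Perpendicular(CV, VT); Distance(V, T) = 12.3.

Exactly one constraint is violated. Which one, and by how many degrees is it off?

Perpendicular(CV, VT) — off by 7.00°.

S = (0.00, 0.00) ✓; SC at -64.10° ✓; |SC| = 34.40 ✓; ∠SCV = 40.50° ✓; |CV| = 30.70 ✓; ∠(CV, VT) = 83.00° ✗; |VT| = 12.30 ✓.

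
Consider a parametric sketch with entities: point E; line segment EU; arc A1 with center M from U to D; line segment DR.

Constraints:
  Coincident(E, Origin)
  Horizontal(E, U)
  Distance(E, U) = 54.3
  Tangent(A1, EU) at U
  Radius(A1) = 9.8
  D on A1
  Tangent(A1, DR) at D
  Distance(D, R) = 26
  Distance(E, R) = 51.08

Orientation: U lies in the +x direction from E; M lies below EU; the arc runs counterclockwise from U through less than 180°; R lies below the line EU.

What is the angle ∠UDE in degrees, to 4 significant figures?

131.7°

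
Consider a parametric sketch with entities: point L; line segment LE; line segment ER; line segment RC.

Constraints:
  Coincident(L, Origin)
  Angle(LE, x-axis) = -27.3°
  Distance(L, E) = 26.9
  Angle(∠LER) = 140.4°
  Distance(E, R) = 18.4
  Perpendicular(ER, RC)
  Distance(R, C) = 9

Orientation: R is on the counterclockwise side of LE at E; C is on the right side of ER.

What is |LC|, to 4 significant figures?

47.06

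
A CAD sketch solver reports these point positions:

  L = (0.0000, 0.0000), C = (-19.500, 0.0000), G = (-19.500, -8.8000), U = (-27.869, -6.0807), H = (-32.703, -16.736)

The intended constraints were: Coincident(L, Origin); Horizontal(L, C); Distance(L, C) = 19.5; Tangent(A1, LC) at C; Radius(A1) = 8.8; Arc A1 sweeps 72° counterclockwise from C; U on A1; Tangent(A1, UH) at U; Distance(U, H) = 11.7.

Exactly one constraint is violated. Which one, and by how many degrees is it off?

Tangent(A1, UH) at U — off by 6.40°.

L = (0.00, 0.00) ✓; L.y = 0.00, C.y = 0.00 ✓; |LC| = 19.50 ✓; ∠(GC, CL) = 90.00° ✓; |GC| = 8.800 ✓; bearing(G→U) − bearing(G→C) = 72.00° ✓; |GU| = 8.800 ✓; ∠(GU, UH) = 96.40° ✗; |UH| = 11.70 ✓.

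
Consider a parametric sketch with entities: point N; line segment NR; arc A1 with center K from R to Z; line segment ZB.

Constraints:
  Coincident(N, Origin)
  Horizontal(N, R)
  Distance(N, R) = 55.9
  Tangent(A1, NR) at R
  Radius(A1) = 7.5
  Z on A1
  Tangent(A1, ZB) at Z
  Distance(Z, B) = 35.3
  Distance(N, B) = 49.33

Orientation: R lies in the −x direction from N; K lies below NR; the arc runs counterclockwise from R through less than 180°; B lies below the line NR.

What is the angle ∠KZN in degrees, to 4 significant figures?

37.58°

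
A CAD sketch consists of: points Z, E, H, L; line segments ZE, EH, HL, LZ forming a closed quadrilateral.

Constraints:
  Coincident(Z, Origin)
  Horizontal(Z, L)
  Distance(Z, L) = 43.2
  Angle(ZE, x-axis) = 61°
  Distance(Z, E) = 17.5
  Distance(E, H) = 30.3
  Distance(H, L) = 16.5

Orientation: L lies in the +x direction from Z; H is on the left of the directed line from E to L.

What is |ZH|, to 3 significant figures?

41.9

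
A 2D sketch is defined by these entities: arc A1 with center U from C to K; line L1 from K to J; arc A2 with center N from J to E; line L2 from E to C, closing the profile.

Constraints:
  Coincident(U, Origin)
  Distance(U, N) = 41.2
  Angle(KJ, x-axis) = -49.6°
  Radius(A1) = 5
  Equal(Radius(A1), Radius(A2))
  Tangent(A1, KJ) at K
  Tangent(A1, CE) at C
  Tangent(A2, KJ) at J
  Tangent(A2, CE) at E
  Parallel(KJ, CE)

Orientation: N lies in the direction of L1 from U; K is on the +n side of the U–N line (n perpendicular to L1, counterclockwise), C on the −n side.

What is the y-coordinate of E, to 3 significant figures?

-34.6

The slot axis is L1's direction at -49.6°, so u = (cos -49.6°, sin -49.6°) = (0.648, -0.762) and n = (−sin -49.6°, cos -49.6°) = (0.762, 0.648). U is at the origin and N lies 41.2 along u from U, so N = 41.2·u = (26.7, -31.4). Tangency of A1 to both parallel lines with radius 5.0 puts K and C at U ± 5.0·n: K = (3.81, 3.24), C = (-3.81, -3.24). Equal radii place J and E the same way about N: J = N + 5.0·n = (30.5, -28.1), E = N − 5.0·n = (22.9, -34.6). So E.y = -34.6.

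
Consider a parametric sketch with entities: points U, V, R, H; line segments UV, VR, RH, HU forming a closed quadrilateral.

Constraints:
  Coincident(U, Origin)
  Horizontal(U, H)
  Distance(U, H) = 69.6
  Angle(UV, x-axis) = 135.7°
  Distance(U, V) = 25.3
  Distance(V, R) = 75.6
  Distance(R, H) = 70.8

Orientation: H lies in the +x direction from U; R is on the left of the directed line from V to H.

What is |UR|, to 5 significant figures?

76.674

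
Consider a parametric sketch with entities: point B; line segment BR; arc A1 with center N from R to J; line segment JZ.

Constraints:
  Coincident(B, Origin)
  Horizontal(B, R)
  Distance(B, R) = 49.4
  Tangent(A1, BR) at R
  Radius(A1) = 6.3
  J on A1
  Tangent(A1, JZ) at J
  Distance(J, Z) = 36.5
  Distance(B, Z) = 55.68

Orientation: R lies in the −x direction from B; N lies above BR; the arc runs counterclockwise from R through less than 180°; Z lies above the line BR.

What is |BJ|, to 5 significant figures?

43.504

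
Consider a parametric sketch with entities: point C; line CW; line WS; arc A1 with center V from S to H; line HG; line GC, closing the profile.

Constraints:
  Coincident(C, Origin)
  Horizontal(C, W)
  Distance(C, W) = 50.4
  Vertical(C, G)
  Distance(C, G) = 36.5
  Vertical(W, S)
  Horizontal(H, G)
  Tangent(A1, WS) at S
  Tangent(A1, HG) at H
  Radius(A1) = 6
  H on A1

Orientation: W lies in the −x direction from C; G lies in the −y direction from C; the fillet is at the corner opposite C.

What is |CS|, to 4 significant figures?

58.91

C is at the origin; CW is horizontal with |CW| = 50.4 and W on the −x side, so W = (-50.40, 0.000). CG is vertical with |CG| = 36.5 and G on the −y side, so G = (0.000, -36.50). The virtual corner opposite C is at (-50.40, -36.50). A1 meets WS tangentially, so VS is at right angles to WS and since A1 is tangent to HG there, VH ⟂ HG, with radius 6.0, so the center V sits 6.0 in from both sides at V = (-44.40, -30.50). That places the tangent points at S = (-50.40, -30.50) on WS and H = (-44.40, -36.50) on HG. Then |CS| = |S − C| = 58.91.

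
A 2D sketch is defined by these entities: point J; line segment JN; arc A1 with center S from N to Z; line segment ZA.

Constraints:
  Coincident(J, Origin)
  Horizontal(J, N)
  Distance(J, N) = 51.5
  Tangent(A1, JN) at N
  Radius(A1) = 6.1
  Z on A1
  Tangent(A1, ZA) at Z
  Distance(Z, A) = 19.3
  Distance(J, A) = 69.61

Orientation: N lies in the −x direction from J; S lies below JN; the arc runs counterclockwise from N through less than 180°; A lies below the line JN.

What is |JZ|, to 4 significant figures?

56.75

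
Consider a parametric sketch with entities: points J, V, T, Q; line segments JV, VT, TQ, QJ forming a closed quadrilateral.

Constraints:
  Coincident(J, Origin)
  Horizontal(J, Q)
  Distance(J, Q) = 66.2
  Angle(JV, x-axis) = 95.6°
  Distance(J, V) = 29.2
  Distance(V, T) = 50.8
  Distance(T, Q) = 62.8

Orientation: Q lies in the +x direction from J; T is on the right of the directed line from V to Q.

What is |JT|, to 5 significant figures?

21.915

Checks: |VT| = 50.80 ✓; |TQ| = 62.80 ✓.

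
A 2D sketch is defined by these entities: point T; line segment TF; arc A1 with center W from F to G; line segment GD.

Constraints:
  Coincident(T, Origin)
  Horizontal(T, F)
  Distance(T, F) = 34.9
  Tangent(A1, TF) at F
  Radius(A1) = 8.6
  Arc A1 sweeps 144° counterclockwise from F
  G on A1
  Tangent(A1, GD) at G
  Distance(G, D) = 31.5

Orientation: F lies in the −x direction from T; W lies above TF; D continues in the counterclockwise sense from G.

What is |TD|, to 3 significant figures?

65.0

T is at the origin; T and F share the same y with |TF| = 34.9 and F on the −x side, so F = (-34.9, 0.00). A1 meets TF tangentially, so WF is at right angles to TF, so W = F + (0, 8.6) = (-34.9, 8.60). On A1, F sits at bearing -90° from W; a 144° counterclockwise sweep puts G at bearing 54°, so G = W + 8.6·(cos 54°, sin 54°) = (-29.8, 15.6). A1 meets GD tangentially, so WG is at right angles to GD, so GD runs along (−sin 54°, cos 54°); with |GD| = 31.5, D = (-55.3, 34.1). Then |TD| = |D − T| = 65.0.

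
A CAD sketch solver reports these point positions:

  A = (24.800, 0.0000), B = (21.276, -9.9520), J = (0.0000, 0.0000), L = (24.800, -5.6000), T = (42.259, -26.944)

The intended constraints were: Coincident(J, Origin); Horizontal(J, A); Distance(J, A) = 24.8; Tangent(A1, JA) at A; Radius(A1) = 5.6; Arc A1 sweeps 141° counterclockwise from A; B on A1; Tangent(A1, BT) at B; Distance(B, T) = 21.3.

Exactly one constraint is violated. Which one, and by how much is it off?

Distance(B, T) = 21.3 — off by 5.70.

J = (0.00, 0.00) ✓; J.y = 0.00, A.y = 0.00 ✓; |JA| = 24.80 ✓; ∠(LA, AJ) = 90.00° ✓; |LA| = 5.600 ✓; bearing(L→B) − bearing(L→A) = 141.0° ✓; |LB| = 5.600 ✓; ∠(LB, BT) = 90.00° ✓; |BT| = 27.00 ✗.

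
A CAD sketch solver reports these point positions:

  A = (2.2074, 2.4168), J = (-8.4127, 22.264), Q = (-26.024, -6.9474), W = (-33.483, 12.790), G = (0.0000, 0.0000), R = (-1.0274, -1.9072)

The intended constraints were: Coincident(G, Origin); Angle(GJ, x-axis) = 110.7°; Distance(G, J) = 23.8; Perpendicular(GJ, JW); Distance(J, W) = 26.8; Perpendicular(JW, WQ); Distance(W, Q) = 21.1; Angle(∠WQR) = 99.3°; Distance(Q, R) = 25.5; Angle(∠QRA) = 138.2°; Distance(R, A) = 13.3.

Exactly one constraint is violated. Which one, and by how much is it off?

Distance(R, A) = 13.3 — off by 7.90.

G = (0.00, 0.00) ✓; GJ at 110.7° ✓; |GJ| = 23.80 ✓; ∠(GJ, JW) = 90.00° ✓; |JW| = 26.80 ✓; ∠(JW, WQ) = 90.00° ✓; |WQ| = 21.10 ✓; ∠WQR = 99.30° ✓; |QR| = 25.50 ✓; ∠QRA = 138.2° ✓; |RA| = 5.400 ✗.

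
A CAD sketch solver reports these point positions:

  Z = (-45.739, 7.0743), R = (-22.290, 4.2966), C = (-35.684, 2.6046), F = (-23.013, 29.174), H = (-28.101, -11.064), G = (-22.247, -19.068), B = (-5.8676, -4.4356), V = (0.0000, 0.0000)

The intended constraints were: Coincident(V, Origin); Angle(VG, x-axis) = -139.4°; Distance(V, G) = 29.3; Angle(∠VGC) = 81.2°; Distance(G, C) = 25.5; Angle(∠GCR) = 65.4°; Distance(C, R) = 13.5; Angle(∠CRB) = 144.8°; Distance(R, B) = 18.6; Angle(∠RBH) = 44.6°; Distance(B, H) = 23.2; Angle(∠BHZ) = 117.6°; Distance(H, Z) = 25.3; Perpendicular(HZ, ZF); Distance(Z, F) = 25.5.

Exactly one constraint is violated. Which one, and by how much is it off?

Distance(Z, F) = 25.5 — off by 6.20.

V = (0.00, 0.00) ✓; VG at -139.4° ✓; |VG| = 29.30 ✓; ∠VGC = 81.20° ✓; |GC| = 25.50 ✓; ∠GCR = 65.40° ✓; |CR| = 13.50 ✓; ∠CRB = 144.8° ✓; |RB| = 18.60 ✓; ∠RBH = 44.60° ✓; |BH| = 23.20 ✓; ∠BHZ = 117.6° ✓; |HZ| = 25.30 ✓; ∠(HZ, ZF) = 90.00° ✓; |ZF| = 31.70 ✗.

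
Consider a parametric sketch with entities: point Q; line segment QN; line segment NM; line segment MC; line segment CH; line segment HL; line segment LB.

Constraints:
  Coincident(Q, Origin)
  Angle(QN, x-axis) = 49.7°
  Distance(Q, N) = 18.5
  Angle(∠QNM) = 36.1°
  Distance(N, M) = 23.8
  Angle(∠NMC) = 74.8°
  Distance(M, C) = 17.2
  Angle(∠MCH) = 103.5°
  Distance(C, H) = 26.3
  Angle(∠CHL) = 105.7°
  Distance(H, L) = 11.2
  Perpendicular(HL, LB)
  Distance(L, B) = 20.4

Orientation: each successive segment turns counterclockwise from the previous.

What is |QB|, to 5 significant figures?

11.921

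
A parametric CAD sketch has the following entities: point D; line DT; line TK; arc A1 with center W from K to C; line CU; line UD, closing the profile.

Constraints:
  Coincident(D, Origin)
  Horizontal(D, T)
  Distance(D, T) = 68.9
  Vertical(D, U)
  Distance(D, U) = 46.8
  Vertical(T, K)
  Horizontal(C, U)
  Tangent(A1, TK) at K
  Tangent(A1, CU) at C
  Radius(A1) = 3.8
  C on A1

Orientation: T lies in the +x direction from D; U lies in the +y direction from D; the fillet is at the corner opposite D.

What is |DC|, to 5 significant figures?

80.176

D is at the origin; D and T share the same y with |DT| = 68.9 and T on the +x side, so T = (68.900, 0.0000). D and U share the same x with |DU| = 46.8 and U on the +y side, so U = (0.0000, 46.800). The virtual corner opposite D is at (68.900, 46.800). Tangency of A1 to TK means the radius WK is perpendicular to TK and since A1 is tangent to CU there, WC ⟂ CU, with radius 3.8, so the center W sits 3.8 in from both sides at W = (65.100, 43.000). That places the tangent points at K = (68.900, 43.000) on TK and C = (65.100, 46.800) on CU. Then |DC| = |C − D| = 80.176.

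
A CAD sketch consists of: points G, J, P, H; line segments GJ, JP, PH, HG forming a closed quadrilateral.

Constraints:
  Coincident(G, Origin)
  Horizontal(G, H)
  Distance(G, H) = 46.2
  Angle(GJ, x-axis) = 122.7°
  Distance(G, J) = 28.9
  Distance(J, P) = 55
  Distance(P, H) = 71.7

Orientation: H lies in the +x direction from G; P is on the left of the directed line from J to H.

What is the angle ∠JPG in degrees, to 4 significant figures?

23.40°

G is at the origin; GH is horizontal with |GH| = 46.2 and H in +x, so H = (46.2, 0). GJ runs at 122.7° with |GJ| = 28.9, so J = (-15.61, 24.32). P is determined by |JP| = 55.0 and |PH| = 71.7 together: it lies at the intersection of circle(J, 55.0) and circle(H, 71.7). With |JH| = 66.43, the foot of the radical line on JH is 17.29 from J and the perpendicular offset is √(55.0² − 17.29²) = 52.21. Taking the left-of-JH solution: P = (19.59, 66.58).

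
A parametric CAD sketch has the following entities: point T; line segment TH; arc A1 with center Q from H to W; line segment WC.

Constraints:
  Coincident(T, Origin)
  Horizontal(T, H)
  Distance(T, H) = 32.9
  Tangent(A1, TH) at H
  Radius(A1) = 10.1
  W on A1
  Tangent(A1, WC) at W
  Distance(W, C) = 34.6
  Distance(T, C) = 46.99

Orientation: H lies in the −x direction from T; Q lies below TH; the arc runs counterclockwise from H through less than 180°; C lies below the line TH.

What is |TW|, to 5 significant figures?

43.909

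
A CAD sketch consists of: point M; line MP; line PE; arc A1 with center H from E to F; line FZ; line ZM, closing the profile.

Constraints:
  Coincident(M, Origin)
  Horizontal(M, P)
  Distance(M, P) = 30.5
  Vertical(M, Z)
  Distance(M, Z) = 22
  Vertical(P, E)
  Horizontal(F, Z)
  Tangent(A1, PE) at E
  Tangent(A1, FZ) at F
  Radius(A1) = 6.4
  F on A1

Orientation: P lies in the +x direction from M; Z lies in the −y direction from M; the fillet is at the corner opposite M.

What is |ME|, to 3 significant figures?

34.3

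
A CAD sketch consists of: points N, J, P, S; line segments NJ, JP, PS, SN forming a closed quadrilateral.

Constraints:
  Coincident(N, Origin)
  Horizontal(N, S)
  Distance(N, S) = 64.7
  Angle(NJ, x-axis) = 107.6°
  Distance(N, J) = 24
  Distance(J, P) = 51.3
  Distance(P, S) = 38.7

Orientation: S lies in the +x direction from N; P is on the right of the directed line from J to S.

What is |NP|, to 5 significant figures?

31.742

N is at the origin; NS is horizontal with |NS| = 64.7 and S in +x, so S = (64.7, 0). NJ runs at 107.6° with |NJ| = 24.0, so J = (-7.2569, 22.877). P is determined by |JP| = 51.3 and |PS| = 38.7 together: it lies at the intersection of circle(J, 51.3) and circle(S, 38.7). With |JS| = 75.506, the foot of the radical line on JS is 45.262 from J and the perpendicular offset is √(51.3² − 45.262²) = 24.146. Taking the right-of-JS solution: P = (28.562, -13.848).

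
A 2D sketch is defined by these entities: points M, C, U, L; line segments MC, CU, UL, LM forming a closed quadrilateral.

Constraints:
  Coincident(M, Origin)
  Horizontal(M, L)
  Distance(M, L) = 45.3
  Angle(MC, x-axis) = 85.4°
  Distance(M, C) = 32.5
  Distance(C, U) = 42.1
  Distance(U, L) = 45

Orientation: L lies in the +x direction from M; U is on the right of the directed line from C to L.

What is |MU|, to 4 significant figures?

9.780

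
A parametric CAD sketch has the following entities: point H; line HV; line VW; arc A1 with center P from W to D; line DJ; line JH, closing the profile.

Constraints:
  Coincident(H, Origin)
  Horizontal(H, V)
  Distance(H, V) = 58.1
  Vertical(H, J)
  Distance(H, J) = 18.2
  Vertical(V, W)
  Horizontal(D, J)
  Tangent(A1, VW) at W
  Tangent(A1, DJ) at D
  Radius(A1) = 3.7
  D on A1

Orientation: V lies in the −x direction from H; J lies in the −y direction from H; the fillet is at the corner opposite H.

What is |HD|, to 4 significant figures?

57.36

H is at the origin; H and V share the same y with |HV| = 58.1 and V on the −x side, so V = (-58.10, 0.000). H and J share the same x with |HJ| = 18.2 and J on the −y side, so J = (0.000, -18.20). The virtual corner opposite H is at (-58.10, -18.20). Tangency of A1 to VW means the radius PW is perpendicular to VW and since A1 is tangent to DJ there, PD ⟂ DJ, with radius 3.7, so the center P sits 3.7 in from both sides at P = (-54.40, -14.50). That places the tangent points at W = (-58.10, -14.50) on VW and D = (-54.40, -18.20) on DJ. Then |HD| = |D − H| = 57.36.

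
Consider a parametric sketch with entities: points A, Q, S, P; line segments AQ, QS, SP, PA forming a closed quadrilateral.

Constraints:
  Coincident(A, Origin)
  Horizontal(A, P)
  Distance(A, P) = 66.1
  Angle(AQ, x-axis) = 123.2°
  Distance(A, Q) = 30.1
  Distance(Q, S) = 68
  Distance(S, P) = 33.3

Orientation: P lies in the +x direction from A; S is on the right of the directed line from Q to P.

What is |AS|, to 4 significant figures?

40.72

Checks: |QS| = 68.00 ✓; |SP| = 33.30 ✓.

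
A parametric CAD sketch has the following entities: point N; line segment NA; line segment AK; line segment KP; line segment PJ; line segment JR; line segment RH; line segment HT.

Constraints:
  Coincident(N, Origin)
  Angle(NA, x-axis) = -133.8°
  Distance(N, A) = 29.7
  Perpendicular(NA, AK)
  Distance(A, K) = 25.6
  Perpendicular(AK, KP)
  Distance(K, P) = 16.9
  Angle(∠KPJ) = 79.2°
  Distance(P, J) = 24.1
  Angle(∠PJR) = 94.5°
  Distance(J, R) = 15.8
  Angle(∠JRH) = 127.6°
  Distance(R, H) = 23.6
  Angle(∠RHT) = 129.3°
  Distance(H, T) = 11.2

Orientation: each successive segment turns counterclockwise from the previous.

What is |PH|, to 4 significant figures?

32.53

∠PJR = 94.5° gives JR at -127.5° from the x-axis; with |JR| = 15.8, R = (-20.21, -26.37). ∠JRH = 127.6° gives RH at -75.10° from the x-axis; with |RH| = 23.6, H = (-14.14, -49.17). Then |PH| = |H − P| = 32.53.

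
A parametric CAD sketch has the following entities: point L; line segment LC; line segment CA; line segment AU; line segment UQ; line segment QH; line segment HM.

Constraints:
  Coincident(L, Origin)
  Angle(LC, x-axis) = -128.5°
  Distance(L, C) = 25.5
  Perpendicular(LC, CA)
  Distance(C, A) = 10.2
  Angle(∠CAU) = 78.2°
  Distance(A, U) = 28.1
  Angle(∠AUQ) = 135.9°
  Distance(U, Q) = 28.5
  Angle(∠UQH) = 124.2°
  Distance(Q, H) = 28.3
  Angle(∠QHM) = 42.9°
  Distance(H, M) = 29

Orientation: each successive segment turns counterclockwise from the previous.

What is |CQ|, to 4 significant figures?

47.51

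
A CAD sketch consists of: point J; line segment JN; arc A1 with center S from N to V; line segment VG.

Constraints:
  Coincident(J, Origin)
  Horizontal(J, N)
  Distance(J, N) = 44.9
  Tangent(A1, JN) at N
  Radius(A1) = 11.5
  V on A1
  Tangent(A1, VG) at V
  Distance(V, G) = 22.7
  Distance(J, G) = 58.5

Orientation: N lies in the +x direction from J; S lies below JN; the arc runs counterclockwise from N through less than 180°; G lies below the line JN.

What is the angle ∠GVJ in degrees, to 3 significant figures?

144°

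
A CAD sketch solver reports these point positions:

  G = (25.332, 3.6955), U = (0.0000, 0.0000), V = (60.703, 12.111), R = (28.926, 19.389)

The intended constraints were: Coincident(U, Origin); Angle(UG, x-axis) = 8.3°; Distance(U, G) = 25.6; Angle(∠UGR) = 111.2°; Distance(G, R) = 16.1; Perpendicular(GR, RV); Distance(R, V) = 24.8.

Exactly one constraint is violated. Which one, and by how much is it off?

Distance(R, V) = 24.8 — off by 7.80.

U = (0.00, 0.00) ✓; UG at 8.300° ✓; |UG| = 25.60 ✓; ∠UGR = 111.2° ✓; |GR| = 16.10 ✓; ∠(GR, RV) = 90.00° ✓; |RV| = 32.60 ✗.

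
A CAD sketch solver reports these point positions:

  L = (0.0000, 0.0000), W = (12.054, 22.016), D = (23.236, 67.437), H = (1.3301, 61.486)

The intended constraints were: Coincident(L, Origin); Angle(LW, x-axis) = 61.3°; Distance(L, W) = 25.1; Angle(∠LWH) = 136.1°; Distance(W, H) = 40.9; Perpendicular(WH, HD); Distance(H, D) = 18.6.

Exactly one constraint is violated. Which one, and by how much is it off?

Distance(H, D) = 18.6 — off by 4.10.

L = (0.00, 0.00) ✓; LW at 61.30° ✓; |LW| = 25.10 ✓; ∠LWH = 136.1° ✓; |WH| = 40.90 ✓; ∠(WH, HD) = 90.00° ✓; |HD| = 22.70 ✗.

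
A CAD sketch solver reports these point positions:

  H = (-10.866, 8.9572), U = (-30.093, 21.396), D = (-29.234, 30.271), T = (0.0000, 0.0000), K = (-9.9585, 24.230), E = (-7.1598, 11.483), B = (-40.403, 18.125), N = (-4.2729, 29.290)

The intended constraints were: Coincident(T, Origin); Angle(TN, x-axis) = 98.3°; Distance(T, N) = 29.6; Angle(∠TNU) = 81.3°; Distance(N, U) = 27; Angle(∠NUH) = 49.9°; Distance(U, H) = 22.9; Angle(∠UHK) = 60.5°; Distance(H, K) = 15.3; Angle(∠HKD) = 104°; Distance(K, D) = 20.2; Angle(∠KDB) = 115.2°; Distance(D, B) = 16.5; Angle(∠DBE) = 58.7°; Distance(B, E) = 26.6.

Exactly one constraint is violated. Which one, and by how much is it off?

Distance(B, E) = 26.6 — off by 7.30.

T = (0.00, 0.00) ✓; TN at 98.30° ✓; |TN| = 29.60 ✓; ∠TNU = 81.30° ✓; |NU| = 27.00 ✓; ∠NUH = 49.90° ✓; |UH| = 22.90 ✓; ∠UHK = 60.50° ✓; |HK| = 15.30 ✓; ∠HKD = 104.0° ✓; |KD| = 20.20 ✓; ∠KDB = 115.2° ✓; |DB| = 16.50 ✓; ∠DBE = 58.70° ✓; |BE| = 33.90 ✗.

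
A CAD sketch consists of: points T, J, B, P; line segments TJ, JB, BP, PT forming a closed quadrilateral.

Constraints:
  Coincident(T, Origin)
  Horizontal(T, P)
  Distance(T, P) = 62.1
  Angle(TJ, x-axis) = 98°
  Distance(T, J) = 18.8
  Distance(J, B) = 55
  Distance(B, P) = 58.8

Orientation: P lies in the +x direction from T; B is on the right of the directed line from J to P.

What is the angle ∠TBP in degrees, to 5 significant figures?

77.380°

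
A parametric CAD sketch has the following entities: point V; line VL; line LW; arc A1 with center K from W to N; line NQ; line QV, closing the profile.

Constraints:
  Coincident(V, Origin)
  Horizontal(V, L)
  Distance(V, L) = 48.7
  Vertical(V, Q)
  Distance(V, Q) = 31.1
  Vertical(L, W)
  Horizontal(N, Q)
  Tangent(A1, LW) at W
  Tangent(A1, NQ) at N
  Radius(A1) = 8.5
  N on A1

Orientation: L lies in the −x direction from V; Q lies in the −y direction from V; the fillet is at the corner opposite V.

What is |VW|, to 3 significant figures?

53.7

V is at the origin; V and L share the same y with |VL| = 48.7 and L on the −x side, so L = (-48.7, 0.00). VQ is vertical with |VQ| = 31.1 and Q on the −y side, so Q = (0.00, -31.1). The virtual corner opposite V is at (-48.7, -31.1). The tangent condition forces KW to be normal to LW and since A1 is tangent to NQ there, KN ⟂ NQ, with radius 8.5, so the center K sits 8.5 in from both sides at K = (-40.2, -22.6). That places the tangent points at W = (-48.7, -22.6) on LW and N = (-40.2, -31.1) on NQ. Then |VW| = |W − V| = 53.7.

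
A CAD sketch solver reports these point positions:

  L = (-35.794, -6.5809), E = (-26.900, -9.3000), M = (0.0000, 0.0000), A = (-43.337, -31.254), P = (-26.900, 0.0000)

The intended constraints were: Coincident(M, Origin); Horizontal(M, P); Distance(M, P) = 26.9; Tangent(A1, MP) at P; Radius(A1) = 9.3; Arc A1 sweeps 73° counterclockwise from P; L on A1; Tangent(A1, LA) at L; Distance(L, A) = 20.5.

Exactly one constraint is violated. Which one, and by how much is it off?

Distance(L, A) = 20.5 — off by 5.30.

M = (0.00, 0.00) ✓; M.y = 0.00, P.y = 0.00 ✓; |MP| = 26.90 ✓; ∠(EP, PM) = 90.00° ✓; |EP| = 9.300 ✓; bearing(E→L) − bearing(E→P) = 73.00° ✓; |EL| = 9.300 ✓; ∠(EL, LA) = 90.00° ✓; |LA| = 25.80 ✗.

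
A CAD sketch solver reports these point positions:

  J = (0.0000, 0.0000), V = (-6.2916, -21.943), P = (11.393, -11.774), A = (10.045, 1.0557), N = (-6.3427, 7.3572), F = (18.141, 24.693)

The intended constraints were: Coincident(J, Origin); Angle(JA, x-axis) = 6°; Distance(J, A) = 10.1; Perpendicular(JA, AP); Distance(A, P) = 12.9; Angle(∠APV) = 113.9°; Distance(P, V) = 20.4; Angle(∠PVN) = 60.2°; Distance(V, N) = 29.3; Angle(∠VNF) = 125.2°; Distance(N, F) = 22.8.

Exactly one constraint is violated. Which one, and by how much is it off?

Distance(N, F) = 22.8 — off by 7.20.

J = (0.00, 0.00) ✓; JA at 6.000° ✓; |JA| = 10.10 ✓; ∠(JA, AP) = 90.00° ✓; |AP| = 12.90 ✓; ∠APV = 113.9° ✓; |PV| = 20.40 ✓; ∠PVN = 60.20° ✓; |VN| = 29.30 ✓; ∠VNF = 125.2° ✓; |NF| = 30.00 ✗.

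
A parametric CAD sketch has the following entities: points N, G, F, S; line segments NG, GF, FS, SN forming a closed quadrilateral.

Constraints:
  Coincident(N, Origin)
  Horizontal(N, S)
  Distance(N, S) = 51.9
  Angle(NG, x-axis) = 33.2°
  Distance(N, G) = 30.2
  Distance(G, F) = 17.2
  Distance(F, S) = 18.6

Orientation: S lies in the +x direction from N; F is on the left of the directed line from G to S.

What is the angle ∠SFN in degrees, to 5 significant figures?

99.810°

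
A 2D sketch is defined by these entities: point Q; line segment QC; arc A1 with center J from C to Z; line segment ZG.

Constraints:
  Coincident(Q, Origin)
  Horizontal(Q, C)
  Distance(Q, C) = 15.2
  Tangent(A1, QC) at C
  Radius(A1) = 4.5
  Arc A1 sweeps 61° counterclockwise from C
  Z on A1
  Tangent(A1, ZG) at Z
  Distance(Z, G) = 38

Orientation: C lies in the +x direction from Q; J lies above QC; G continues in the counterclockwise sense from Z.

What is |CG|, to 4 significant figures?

42.00

Q is at the origin; Q and C share the same y with |QC| = 15.2 and C on the +x side, so C = (15.20, 0.000). Since A1 is tangent to QC there, JC ⟂ QC, so J = C + (0, 4.5) = (15.20, 4.500). On A1, C sits at bearing -90° from J; a 61° counterclockwise sweep puts Z at bearing -29°, so Z = J + 4.5·(cos -29°, sin -29°) = (19.14, 2.318). A1 meets ZG tangentially, so JZ is at right angles to ZG, so ZG runs along (−sin -29°, cos -29°); with |ZG| = 38.0, G = (37.56, 35.55). Then |CG| = |G − C| = 42.00.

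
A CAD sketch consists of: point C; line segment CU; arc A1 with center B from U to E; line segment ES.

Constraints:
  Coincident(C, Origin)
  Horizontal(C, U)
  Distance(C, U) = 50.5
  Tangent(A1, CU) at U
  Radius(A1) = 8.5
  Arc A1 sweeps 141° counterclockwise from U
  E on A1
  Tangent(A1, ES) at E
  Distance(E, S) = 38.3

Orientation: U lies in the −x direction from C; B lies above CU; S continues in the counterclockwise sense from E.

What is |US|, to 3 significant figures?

46.2

On A1, U sits at bearing -90° from B; a 141° counterclockwise sweep puts E at bearing 51°, so E = B + 8.5·(cos 51°, sin 51°) = (-45.2, 15.1). Since A1 is tangent to ES there, BE ⟂ ES, so ES runs along (−sin 51°, cos 51°); with |ES| = 38.3, S = (-74.9, 39.2). Then |US| = |S − U| = 46.2.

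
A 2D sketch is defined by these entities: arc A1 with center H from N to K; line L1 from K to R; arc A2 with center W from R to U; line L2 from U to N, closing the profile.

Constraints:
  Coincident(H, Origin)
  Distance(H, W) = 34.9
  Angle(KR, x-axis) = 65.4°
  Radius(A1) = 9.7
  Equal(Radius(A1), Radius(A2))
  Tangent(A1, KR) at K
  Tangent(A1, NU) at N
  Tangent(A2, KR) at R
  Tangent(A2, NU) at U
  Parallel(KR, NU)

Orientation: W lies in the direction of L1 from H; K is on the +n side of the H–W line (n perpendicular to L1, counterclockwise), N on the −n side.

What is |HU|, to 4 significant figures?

36.22

The slot axis is L1's direction at 65.4°, so u = (cos 65.4°, sin 65.4°) = (0.4163, 0.9092) and n = (−sin 65.4°, cos 65.4°) = (-0.9092, 0.4163). H is at the origin and W lies 34.9 along u from H, so W = 34.9·u = (14.53, 31.73). Tangency of A1 to both parallel lines with radius 9.7 puts K and N at H ± 9.7·n: K = (-8.820, 4.038), N = (8.820, -4.038). Equal radii place R and U the same way about W: R = W + 9.7·n = (5.709, 35.77), U = W − 9.7·n = (23.35, 27.69). Then |HU| = |U − H| = 36.22.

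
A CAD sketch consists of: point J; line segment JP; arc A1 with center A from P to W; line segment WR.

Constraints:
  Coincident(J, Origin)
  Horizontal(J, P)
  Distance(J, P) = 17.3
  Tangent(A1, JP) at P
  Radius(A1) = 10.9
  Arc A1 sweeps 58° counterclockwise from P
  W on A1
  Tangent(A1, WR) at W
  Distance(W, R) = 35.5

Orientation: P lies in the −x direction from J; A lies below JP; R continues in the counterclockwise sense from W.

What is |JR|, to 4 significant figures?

57.43

On A1, P sits at bearing 90° from A; a 58° counterclockwise sweep puts W at bearing 148°, so W = A + 10.9·(cos 148°, sin 148°) = (-26.54, -5.124). Tangency of A1 to WR means the radius AW is perpendicular to WR, so WR runs along (−sin 148°, cos 148°); with |WR| = 35.5, R = (-45.36, -35.23). Then |JR| = |R − J| = 57.43.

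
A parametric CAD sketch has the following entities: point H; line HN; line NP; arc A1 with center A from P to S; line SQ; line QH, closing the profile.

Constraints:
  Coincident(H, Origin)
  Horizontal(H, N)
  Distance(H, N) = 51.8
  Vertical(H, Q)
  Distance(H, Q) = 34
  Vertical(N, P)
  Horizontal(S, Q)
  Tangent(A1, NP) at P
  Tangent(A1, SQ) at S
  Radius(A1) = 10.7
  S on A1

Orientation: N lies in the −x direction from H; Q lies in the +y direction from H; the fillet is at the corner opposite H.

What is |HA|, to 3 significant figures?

47.2

H is at the origin; HN is horizontal with |HN| = 51.8 and N on the −x side, so N = (-51.8, 0.00). H and Q share the same x with |HQ| = 34.0 and Q on the +y side, so Q = (0.00, 34.0). The virtual corner opposite H is at (-51.8, 34.0). Tangency of A1 to NP means the radius AP is perpendicular to NP and the tangent condition forces AS to be normal to SQ, with radius 10.7, so the center A sits 10.7 in from both sides at A = (-41.1, 23.3). Then |HA| = |A − H| = 47.2.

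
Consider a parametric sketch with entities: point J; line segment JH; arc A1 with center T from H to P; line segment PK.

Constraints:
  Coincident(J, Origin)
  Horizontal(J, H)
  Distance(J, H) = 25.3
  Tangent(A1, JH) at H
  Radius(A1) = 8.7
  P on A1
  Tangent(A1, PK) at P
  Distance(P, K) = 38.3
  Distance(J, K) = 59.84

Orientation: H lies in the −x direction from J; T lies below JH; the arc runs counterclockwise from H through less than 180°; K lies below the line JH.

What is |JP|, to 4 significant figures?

34.77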